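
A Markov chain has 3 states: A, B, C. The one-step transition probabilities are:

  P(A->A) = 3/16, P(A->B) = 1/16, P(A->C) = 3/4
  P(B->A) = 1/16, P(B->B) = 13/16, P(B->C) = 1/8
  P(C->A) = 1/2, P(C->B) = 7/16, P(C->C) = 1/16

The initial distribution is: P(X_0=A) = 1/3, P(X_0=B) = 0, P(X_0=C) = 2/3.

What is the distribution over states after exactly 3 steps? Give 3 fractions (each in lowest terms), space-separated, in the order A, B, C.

Propagating the distribution step by step (d_{t+1} = d_t * P):
d_0 = (A=1/3, B=0, C=2/3)
  d_1[A] = 1/3*3/16 + 0*1/16 + 2/3*1/2 = 19/48
  d_1[B] = 1/3*1/16 + 0*13/16 + 2/3*7/16 = 5/16
  d_1[C] = 1/3*3/4 + 0*1/8 + 2/3*1/16 = 7/24
d_1 = (A=19/48, B=5/16, C=7/24)
  d_2[A] = 19/48*3/16 + 5/16*1/16 + 7/24*1/2 = 23/96
  d_2[B] = 19/48*1/16 + 5/16*13/16 + 7/24*7/16 = 13/32
  d_2[C] = 19/48*3/4 + 5/16*1/8 + 7/24*1/16 = 17/48
d_2 = (A=23/96, B=13/32, C=17/48)
  d_3[A] = 23/96*3/16 + 13/32*1/16 + 17/48*1/2 = 95/384
  d_3[B] = 23/96*1/16 + 13/32*13/16 + 17/48*7/16 = 1/2
  d_3[C] = 23/96*3/4 + 13/32*1/8 + 17/48*1/16 = 97/384
d_3 = (A=95/384, B=1/2, C=97/384)

Answer: 95/384 1/2 97/384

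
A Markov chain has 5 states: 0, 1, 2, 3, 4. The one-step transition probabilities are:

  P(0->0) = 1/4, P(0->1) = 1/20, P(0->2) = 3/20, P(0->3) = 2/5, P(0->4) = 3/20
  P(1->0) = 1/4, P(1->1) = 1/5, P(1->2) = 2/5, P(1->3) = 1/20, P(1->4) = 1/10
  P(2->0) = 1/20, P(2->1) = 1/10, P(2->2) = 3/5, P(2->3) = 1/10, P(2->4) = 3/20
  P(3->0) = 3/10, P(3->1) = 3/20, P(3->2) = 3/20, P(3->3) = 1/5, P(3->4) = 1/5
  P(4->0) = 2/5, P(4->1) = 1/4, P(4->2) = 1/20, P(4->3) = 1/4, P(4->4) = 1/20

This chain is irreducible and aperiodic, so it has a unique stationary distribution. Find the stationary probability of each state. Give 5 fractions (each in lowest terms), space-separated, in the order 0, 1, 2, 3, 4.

The stationary distribution satisfies pi = pi * P, i.e.:
  pi_0 = 1/4*pi_0 + 1/4*pi_1 + 1/20*pi_2 + 3/10*pi_3 + 2/5*pi_4
  pi_1 = 1/20*pi_0 + 1/5*pi_1 + 1/10*pi_2 + 3/20*pi_3 + 1/4*pi_4
  pi_2 = 3/20*pi_0 + 2/5*pi_1 + 3/5*pi_2 + 3/20*pi_3 + 1/20*pi_4
  pi_3 = 2/5*pi_0 + 1/20*pi_1 + 1/10*pi_2 + 1/5*pi_3 + 1/4*pi_4
  pi_4 = 3/20*pi_0 + 1/10*pi_1 + 3/20*pi_2 + 1/5*pi_3 + 1/20*pi_4
with normalization: pi_0 + pi_1 + pi_2 + pi_3 + pi_4 = 1.

Using the first 4 balance equations plus normalization, the linear system A*pi = b is:
  [-3/4, 1/4, 1/20, 3/10, 2/5] . pi = 0
  [1/20, -4/5, 1/10, 3/20, 1/4] . pi = 0
  [3/20, 2/5, -2/5, 3/20, 1/20] . pi = 0
  [2/5, 1/20, 1/10, -4/5, 1/4] . pi = 0
  [1, 1, 1, 1, 1] . pi = 1

Solving yields:
  pi_0 = 11243/51263
  pi_1 = 6832/51263
  pi_2 = 15787/51263
  pi_3 = 10255/51263
  pi_4 = 7146/51263

Verification (pi * P):
  11243/51263*1/4 + 6832/51263*1/4 + 15787/51263*1/20 + 10255/51263*3/10 + 7146/51263*2/5 = 11243/51263 = pi_0  (ok)
  11243/51263*1/20 + 6832/51263*1/5 + 15787/51263*1/10 + 10255/51263*3/20 + 7146/51263*1/4 = 6832/51263 = pi_1  (ok)
  11243/51263*3/20 + 6832/51263*2/5 + 15787/51263*3/5 + 10255/51263*3/20 + 7146/51263*1/20 = 15787/51263 = pi_2  (ok)
  11243/51263*2/5 + 6832/51263*1/20 + 15787/51263*1/10 + 10255/51263*1/5 + 7146/51263*1/4 = 10255/51263 = pi_3  (ok)
  11243/51263*3/20 + 6832/51263*1/10 + 15787/51263*3/20 + 10255/51263*1/5 + 7146/51263*1/20 = 7146/51263 = pi_4  (ok)

Answer: 11243/51263 6832/51263 15787/51263 10255/51263 7146/51263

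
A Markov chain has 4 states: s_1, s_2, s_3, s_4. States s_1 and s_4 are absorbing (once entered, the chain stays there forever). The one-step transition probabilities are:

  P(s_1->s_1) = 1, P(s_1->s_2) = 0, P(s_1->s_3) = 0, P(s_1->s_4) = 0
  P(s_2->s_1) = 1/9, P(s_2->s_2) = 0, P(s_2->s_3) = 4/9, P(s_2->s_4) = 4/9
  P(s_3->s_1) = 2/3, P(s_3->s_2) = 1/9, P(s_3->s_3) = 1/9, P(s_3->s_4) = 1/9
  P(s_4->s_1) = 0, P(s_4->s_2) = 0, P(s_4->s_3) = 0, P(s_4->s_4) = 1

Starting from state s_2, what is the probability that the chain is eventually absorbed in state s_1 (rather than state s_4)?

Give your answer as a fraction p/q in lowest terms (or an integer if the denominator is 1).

Let a_i = P(absorbed in s_1 | start in state i).
Boundary conditions: a_s_1 = 1, a_s_4 = 0.
For each transient state i, a_i = sum_j P(i->j) * a_j:
  a_s_2 = 1/9*a_s_1 + 0*a_s_2 + 4/9*a_s_3 + 4/9*a_s_4
  a_s_3 = 2/3*a_s_1 + 1/9*a_s_2 + 1/9*a_s_3 + 1/9*a_s_4

Substituting a_s_1 = 1 and a_s_4 = 0, rearrange to (I - Q) a = r where r[i] = P(i -> s_1):
  [1, -4/9] . (a_s_2, a_s_3) = 1/9
  [-1/9, 8/9] . (a_s_2, a_s_3) = 2/3

Solving yields:
  a_s_2 = 8/17
  a_s_3 = 55/68

Starting state is s_2, so the absorption probability is a_s_2 = 8/17.

Answer: 8/17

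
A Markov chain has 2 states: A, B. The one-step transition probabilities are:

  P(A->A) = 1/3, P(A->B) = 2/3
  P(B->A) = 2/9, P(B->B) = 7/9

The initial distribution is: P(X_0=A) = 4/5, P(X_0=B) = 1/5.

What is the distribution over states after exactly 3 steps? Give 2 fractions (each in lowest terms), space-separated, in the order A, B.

Answer: 914/3645 2731/3645

Derivation:
Propagating the distribution step by step (d_{t+1} = d_t * P):
d_0 = (A=4/5, B=1/5)
  d_1[A] = 4/5*1/3 + 1/5*2/9 = 14/45
  d_1[B] = 4/5*2/3 + 1/5*7/9 = 31/45
d_1 = (A=14/45, B=31/45)
  d_2[A] = 14/45*1/3 + 31/45*2/9 = 104/405
  d_2[B] = 14/45*2/3 + 31/45*7/9 = 301/405
d_2 = (A=104/405, B=301/405)
  d_3[A] = 104/405*1/3 + 301/405*2/9 = 914/3645
  d_3[B] = 104/405*2/3 + 301/405*7/9 = 2731/3645
d_3 = (A=914/3645, B=2731/3645)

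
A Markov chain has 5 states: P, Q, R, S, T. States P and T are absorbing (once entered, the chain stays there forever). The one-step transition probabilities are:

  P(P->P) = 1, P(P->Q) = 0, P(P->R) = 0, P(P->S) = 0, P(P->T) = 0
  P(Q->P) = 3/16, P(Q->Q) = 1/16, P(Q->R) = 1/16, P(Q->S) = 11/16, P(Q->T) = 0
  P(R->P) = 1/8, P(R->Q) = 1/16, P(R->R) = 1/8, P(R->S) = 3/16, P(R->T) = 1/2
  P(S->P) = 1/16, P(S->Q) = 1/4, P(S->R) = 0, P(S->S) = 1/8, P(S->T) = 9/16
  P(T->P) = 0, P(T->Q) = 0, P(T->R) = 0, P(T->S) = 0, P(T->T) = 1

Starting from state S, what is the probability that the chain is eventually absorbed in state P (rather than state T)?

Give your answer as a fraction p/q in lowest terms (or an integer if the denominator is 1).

Answer: 385/2298

Derivation:
Let a_i = P(absorbed in P | start in state i).
Boundary conditions: a_P = 1, a_T = 0.
For each transient state i, a_i = sum_j P(i->j) * a_j:
  a_Q = 3/16*a_P + 1/16*a_Q + 1/16*a_R + 11/16*a_S + 0*a_T
  a_R = 1/8*a_P + 1/16*a_Q + 1/8*a_R + 3/16*a_S + 1/2*a_T
  a_S = 1/16*a_P + 1/4*a_Q + 0*a_R + 1/8*a_S + 9/16*a_T

Substituting a_P = 1 and a_T = 0, rearrange to (I - Q) a = r where r[i] = P(i -> P):
  [15/16, -1/16, -11/16] . (a_Q, a_R, a_S) = 3/16
  [-1/16, 7/8, -3/16] . (a_Q, a_R, a_S) = 1/8
  [-1/4, 0, 7/8] . (a_Q, a_R, a_S) = 1/16

Solving yields:
  a_Q = 773/2298
  a_R = 233/1149
  a_S = 385/2298

Starting state is S, so the absorption probability is a_S = 385/2298.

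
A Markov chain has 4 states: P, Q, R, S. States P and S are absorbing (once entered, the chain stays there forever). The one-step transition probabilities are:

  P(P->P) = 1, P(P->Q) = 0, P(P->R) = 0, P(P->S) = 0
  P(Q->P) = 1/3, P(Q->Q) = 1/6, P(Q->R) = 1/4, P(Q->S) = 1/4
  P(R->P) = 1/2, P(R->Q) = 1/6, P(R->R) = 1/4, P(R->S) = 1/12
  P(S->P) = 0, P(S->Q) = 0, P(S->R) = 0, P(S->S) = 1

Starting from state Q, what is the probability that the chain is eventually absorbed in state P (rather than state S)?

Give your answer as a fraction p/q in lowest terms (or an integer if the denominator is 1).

Answer: 9/14

Derivation:
Let a_i = P(absorbed in P | start in state i).
Boundary conditions: a_P = 1, a_S = 0.
For each transient state i, a_i = sum_j P(i->j) * a_j:
  a_Q = 1/3*a_P + 1/6*a_Q + 1/4*a_R + 1/4*a_S
  a_R = 1/2*a_P + 1/6*a_Q + 1/4*a_R + 1/12*a_S

Substituting a_P = 1 and a_S = 0, rearrange to (I - Q) a = r where r[i] = P(i -> P):
  [5/6, -1/4] . (a_Q, a_R) = 1/3
  [-1/6, 3/4] . (a_Q, a_R) = 1/2

Solving yields:
  a_Q = 9/14
  a_R = 17/21

Starting state is Q, so the absorption probability is a_Q = 9/14.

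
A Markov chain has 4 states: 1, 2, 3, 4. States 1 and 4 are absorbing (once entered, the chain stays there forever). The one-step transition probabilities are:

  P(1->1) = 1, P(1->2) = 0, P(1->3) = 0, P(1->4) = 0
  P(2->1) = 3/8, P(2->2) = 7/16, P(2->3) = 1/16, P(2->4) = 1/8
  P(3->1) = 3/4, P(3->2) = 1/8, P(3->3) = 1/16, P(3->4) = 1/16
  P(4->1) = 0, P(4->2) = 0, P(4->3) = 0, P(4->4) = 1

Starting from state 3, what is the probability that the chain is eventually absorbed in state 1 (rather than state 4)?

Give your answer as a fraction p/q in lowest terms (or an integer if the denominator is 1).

Answer: 120/133

Derivation:
Let a_i = P(absorbed in 1 | start in state i).
Boundary conditions: a_1 = 1, a_4 = 0.
For each transient state i, a_i = sum_j P(i->j) * a_j:
  a_2 = 3/8*a_1 + 7/16*a_2 + 1/16*a_3 + 1/8*a_4
  a_3 = 3/4*a_1 + 1/8*a_2 + 1/16*a_3 + 1/16*a_4

Substituting a_1 = 1 and a_4 = 0, rearrange to (I - Q) a = r where r[i] = P(i -> 1):
  [9/16, -1/16] . (a_2, a_3) = 3/8
  [-1/8, 15/16] . (a_2, a_3) = 3/4

Solving yields:
  a_2 = 102/133
  a_3 = 120/133

Starting state is 3, so the absorption probability is a_3 = 120/133.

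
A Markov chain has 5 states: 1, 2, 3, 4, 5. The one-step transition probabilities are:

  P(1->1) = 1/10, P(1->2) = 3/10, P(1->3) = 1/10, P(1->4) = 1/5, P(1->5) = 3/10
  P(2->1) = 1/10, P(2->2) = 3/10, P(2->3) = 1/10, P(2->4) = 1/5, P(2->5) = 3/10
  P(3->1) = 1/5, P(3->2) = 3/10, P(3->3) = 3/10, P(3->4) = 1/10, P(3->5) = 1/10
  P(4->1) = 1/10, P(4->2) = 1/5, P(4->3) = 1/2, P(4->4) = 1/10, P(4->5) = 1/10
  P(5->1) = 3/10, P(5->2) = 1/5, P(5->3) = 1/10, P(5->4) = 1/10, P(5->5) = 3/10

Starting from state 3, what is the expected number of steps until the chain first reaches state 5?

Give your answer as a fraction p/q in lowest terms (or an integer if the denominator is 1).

Let h_i = expected steps to first reach 5 from state i.
Boundary: h_5 = 0.
First-step equations for the other states:
  h_1 = 1 + 1/10*h_1 + 3/10*h_2 + 1/10*h_3 + 1/5*h_4 + 3/10*h_5
  h_2 = 1 + 1/10*h_1 + 3/10*h_2 + 1/10*h_3 + 1/5*h_4 + 3/10*h_5
  h_3 = 1 + 1/5*h_1 + 3/10*h_2 + 3/10*h_3 + 1/10*h_4 + 1/10*h_5
  h_4 = 1 + 1/10*h_1 + 1/5*h_2 + 1/2*h_3 + 1/10*h_4 + 1/10*h_5

Substituting h_5 = 0 and rearranging gives the linear system (I - Q) h = 1:
  [9/10, -3/10, -1/10, -1/5] . (h_1, h_2, h_3, h_4) = 1
  [-1/10, 7/10, -1/10, -1/5] . (h_1, h_2, h_3, h_4) = 1
  [-1/5, -3/10, 7/10, -1/10] . (h_1, h_2, h_3, h_4) = 1
  [-1/10, -1/5, -1/2, 9/10] . (h_1, h_2, h_3, h_4) = 1

Solving yields:
  h_1 = 115/26
  h_2 = 115/26
  h_3 = 70/13
  h_4 = 145/26

Starting state is 3, so the expected hitting time is h_3 = 70/13.

Answer: 70/13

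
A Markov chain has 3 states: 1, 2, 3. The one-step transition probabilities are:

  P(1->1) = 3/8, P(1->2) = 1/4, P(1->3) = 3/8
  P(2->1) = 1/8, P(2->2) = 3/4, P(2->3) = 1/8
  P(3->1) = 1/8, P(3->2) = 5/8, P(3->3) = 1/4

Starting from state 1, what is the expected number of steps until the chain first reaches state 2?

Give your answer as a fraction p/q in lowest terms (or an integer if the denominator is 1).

Let h_i = expected steps to first reach 2 from state i.
Boundary: h_2 = 0.
First-step equations for the other states:
  h_1 = 1 + 3/8*h_1 + 1/4*h_2 + 3/8*h_3
  h_3 = 1 + 1/8*h_1 + 5/8*h_2 + 1/4*h_3

Substituting h_2 = 0 and rearranging gives the linear system (I - Q) h = 1:
  [5/8, -3/8] . (h_1, h_3) = 1
  [-1/8, 3/4] . (h_1, h_3) = 1

Solving yields:
  h_1 = 8/3
  h_3 = 16/9

Starting state is 1, so the expected hitting time is h_1 = 8/3.

Answer: 8/3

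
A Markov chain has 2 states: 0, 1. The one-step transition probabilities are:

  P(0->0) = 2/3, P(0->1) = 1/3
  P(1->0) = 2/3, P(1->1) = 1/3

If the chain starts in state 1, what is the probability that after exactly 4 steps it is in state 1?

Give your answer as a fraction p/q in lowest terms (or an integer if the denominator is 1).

Answer: 1/3

Derivation:
Computing P^4 by repeated multiplication:
P^1 =
  0: [2/3, 1/3]
  1: [2/3, 1/3]
P^2 =
  0: [2/3, 1/3]
  1: [2/3, 1/3]
P^3 =
  0: [2/3, 1/3]
  1: [2/3, 1/3]
P^4 =
  0: [2/3, 1/3]
  1: [2/3, 1/3]

(P^4)[1 -> 1] = 1/3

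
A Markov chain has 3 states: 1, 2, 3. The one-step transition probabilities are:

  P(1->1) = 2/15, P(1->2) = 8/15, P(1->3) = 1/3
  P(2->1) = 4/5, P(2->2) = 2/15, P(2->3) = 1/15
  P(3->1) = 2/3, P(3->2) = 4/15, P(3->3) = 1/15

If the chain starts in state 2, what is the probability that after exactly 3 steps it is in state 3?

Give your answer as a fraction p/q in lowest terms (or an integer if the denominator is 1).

Computing P^3 by repeated multiplication:
P^1 =
  1: [2/15, 8/15, 1/3]
  2: [4/5, 2/15, 1/15]
  3: [2/3, 4/15, 1/15]
P^2 =
  1: [2/3, 52/225, 23/225]
  2: [58/225, 104/225, 7/25]
  3: [26/75, 92/225, 11/45]
P^3 =
  1: [1154/3375, 1396/3375, 11/45]
  2: [1994/3375, 308/1125, 457/3375]
  3: [362/675, 1028/3375, 179/1125]

(P^3)[2 -> 3] = 457/3375

Answer: 457/3375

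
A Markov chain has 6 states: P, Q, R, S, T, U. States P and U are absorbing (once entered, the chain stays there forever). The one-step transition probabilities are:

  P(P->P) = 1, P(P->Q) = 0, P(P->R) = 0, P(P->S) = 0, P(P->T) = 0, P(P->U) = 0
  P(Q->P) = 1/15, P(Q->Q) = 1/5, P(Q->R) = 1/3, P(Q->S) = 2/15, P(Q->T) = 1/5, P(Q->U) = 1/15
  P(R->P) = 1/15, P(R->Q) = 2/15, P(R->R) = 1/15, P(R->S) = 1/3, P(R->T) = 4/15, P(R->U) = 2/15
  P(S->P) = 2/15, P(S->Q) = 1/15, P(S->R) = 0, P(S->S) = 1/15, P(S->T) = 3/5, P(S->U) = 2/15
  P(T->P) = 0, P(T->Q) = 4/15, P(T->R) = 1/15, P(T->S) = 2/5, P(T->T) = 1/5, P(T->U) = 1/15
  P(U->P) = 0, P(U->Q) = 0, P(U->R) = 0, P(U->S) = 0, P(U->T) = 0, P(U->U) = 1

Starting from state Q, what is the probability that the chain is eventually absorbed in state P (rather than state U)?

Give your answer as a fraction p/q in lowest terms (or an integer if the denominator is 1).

Let a_i = P(absorbed in P | start in state i).
Boundary conditions: a_P = 1, a_U = 0.
For each transient state i, a_i = sum_j P(i->j) * a_j:
  a_Q = 1/15*a_P + 1/5*a_Q + 1/3*a_R + 2/15*a_S + 1/5*a_T + 1/15*a_U
  a_R = 1/15*a_P + 2/15*a_Q + 1/15*a_R + 1/3*a_S + 4/15*a_T + 2/15*a_U
  a_S = 2/15*a_P + 1/15*a_Q + 0*a_R + 1/15*a_S + 3/5*a_T + 2/15*a_U
  a_T = 0*a_P + 4/15*a_Q + 1/15*a_R + 2/5*a_S + 1/5*a_T + 1/15*a_U

Substituting a_P = 1 and a_U = 0, rearrange to (I - Q) a = r where r[i] = P(i -> P):
  [4/5, -1/3, -2/15, -1/5] . (a_Q, a_R, a_S, a_T) = 1/15
  [-2/15, 14/15, -1/3, -4/15] . (a_Q, a_R, a_S, a_T) = 1/15
  [-1/15, 0, 14/15, -3/5] . (a_Q, a_R, a_S, a_T) = 2/15
  [-4/15, -1/15, -2/5, 4/5] . (a_Q, a_R, a_S, a_T) = 0

Solving yields:
  a_Q = 831/2057
  a_R = 786/2057
  a_S = 845/2057
  a_T = 45/121

Starting state is Q, so the absorption probability is a_Q = 831/2057.

Answer: 831/2057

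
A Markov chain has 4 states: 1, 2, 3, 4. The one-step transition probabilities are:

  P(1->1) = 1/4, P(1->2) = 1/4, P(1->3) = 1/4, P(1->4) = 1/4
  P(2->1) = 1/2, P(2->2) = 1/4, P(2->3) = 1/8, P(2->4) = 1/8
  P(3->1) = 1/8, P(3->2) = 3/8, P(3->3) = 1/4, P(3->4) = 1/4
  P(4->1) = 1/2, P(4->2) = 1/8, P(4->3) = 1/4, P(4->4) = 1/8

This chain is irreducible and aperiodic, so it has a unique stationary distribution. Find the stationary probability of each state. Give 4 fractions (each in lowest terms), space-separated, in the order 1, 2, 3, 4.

Answer: 193/577 146/577 126/577 112/577

Derivation:
The stationary distribution satisfies pi = pi * P, i.e.:
  pi_1 = 1/4*pi_1 + 1/2*pi_2 + 1/8*pi_3 + 1/2*pi_4
  pi_2 = 1/4*pi_1 + 1/4*pi_2 + 3/8*pi_3 + 1/8*pi_4
  pi_3 = 1/4*pi_1 + 1/8*pi_2 + 1/4*pi_3 + 1/4*pi_4
  pi_4 = 1/4*pi_1 + 1/8*pi_2 + 1/4*pi_3 + 1/8*pi_4
with normalization: pi_1 + pi_2 + pi_3 + pi_4 = 1.

Using the first 3 balance equations plus normalization, the linear system A*pi = b is:
  [-3/4, 1/2, 1/8, 1/2] . pi = 0
  [1/4, -3/4, 3/8, 1/8] . pi = 0
  [1/4, 1/8, -3/4, 1/4] . pi = 0
  [1, 1, 1, 1] . pi = 1

Solving yields:
  pi_1 = 193/577
  pi_2 = 146/577
  pi_3 = 126/577
  pi_4 = 112/577

Verification (pi * P):
  193/577*1/4 + 146/577*1/2 + 126/577*1/8 + 112/577*1/2 = 193/577 = pi_1  (ok)
  193/577*1/4 + 146/577*1/4 + 126/577*3/8 + 112/577*1/8 = 146/577 = pi_2  (ok)
  193/577*1/4 + 146/577*1/8 + 126/577*1/4 + 112/577*1/4 = 126/577 = pi_3  (ok)
  193/577*1/4 + 146/577*1/8 + 126/577*1/4 + 112/577*1/8 = 112/577 = pi_4  (ok)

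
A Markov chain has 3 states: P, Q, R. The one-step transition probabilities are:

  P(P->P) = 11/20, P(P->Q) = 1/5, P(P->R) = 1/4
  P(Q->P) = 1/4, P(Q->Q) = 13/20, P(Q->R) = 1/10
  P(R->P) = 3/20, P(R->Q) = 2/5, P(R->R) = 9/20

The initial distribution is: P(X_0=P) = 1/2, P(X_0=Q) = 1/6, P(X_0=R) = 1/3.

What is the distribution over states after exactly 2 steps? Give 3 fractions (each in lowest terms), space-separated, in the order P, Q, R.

Propagating the distribution step by step (d_{t+1} = d_t * P):
d_0 = (P=1/2, Q=1/6, R=1/3)
  d_1[P] = 1/2*11/20 + 1/6*1/4 + 1/3*3/20 = 11/30
  d_1[Q] = 1/2*1/5 + 1/6*13/20 + 1/3*2/5 = 41/120
  d_1[R] = 1/2*1/4 + 1/6*1/10 + 1/3*9/20 = 7/24
d_1 = (P=11/30, Q=41/120, R=7/24)
  d_2[P] = 11/30*11/20 + 41/120*1/4 + 7/24*3/20 = 397/1200
  d_2[Q] = 11/30*1/5 + 41/120*13/20 + 7/24*2/5 = 989/2400
  d_2[R] = 11/30*1/4 + 41/120*1/10 + 7/24*9/20 = 617/2400
d_2 = (P=397/1200, Q=989/2400, R=617/2400)

Answer: 397/1200 989/2400 617/2400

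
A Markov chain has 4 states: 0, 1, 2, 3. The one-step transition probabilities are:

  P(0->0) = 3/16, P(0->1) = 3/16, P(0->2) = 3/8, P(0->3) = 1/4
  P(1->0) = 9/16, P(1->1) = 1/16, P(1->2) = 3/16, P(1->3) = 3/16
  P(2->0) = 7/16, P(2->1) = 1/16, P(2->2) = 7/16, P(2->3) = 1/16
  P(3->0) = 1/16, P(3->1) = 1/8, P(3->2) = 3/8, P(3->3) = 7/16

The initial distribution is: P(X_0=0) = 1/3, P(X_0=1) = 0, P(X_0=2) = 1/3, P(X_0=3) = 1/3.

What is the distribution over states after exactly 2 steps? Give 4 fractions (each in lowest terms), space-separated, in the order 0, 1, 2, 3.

Propagating the distribution step by step (d_{t+1} = d_t * P):
d_0 = (0=1/3, 1=0, 2=1/3, 3=1/3)
  d_1[0] = 1/3*3/16 + 0*9/16 + 1/3*7/16 + 1/3*1/16 = 11/48
  d_1[1] = 1/3*3/16 + 0*1/16 + 1/3*1/16 + 1/3*1/8 = 1/8
  d_1[2] = 1/3*3/8 + 0*3/16 + 1/3*7/16 + 1/3*3/8 = 19/48
  d_1[3] = 1/3*1/4 + 0*3/16 + 1/3*1/16 + 1/3*7/16 = 1/4
d_1 = (0=11/48, 1=1/8, 2=19/48, 3=1/4)
  d_2[0] = 11/48*3/16 + 1/8*9/16 + 19/48*7/16 + 1/4*1/16 = 29/96
  d_2[1] = 11/48*3/16 + 1/8*1/16 + 19/48*1/16 + 1/4*1/8 = 41/384
  d_2[2] = 11/48*3/8 + 1/8*3/16 + 19/48*7/16 + 1/4*3/8 = 289/768
  d_2[3] = 11/48*1/4 + 1/8*3/16 + 19/48*1/16 + 1/4*7/16 = 55/256
d_2 = (0=29/96, 1=41/384, 2=289/768, 3=55/256)

Answer: 29/96 41/384 289/768 55/256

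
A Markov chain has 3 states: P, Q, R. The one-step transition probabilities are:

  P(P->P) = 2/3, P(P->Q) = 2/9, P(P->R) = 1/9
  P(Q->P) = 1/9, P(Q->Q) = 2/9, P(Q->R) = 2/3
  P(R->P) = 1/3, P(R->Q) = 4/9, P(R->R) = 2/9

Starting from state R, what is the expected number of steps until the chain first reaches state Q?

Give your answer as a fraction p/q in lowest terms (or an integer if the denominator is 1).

Let h_i = expected steps to first reach Q from state i.
Boundary: h_Q = 0.
First-step equations for the other states:
  h_P = 1 + 2/3*h_P + 2/9*h_Q + 1/9*h_R
  h_R = 1 + 1/3*h_P + 4/9*h_Q + 2/9*h_R

Substituting h_Q = 0 and rearranging gives the linear system (I - Q) h = 1:
  [1/3, -1/9] . (h_P, h_R) = 1
  [-1/3, 7/9] . (h_P, h_R) = 1

Solving yields:
  h_P = 4
  h_R = 3

Starting state is R, so the expected hitting time is h_R = 3.

Answer: 3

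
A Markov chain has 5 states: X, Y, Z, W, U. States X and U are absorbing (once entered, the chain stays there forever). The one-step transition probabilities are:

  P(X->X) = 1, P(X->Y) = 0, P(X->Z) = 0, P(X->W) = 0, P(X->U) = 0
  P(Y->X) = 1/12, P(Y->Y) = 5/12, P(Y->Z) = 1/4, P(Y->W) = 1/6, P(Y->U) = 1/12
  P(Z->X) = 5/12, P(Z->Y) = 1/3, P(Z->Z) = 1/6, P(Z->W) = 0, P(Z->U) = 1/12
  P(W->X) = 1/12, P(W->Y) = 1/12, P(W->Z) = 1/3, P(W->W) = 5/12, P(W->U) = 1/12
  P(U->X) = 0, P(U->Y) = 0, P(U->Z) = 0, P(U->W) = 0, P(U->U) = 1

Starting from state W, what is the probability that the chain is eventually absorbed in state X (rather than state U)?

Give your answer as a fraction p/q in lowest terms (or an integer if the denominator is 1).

Answer: 239/354

Derivation:
Let a_i = P(absorbed in X | start in state i).
Boundary conditions: a_X = 1, a_U = 0.
For each transient state i, a_i = sum_j P(i->j) * a_j:
  a_Y = 1/12*a_X + 5/12*a_Y + 1/4*a_Z + 1/6*a_W + 1/12*a_U
  a_Z = 5/12*a_X + 1/3*a_Y + 1/6*a_Z + 0*a_W + 1/12*a_U
  a_W = 1/12*a_X + 1/12*a_Y + 1/3*a_Z + 5/12*a_W + 1/12*a_U

Substituting a_X = 1 and a_U = 0, rearrange to (I - Q) a = r where r[i] = P(i -> X):
  [7/12, -1/4, -1/6] . (a_Y, a_Z, a_W) = 1/12
  [-1/3, 5/6, 0] . (a_Y, a_Z, a_W) = 5/12
  [-1/12, -1/3, 7/12] . (a_Y, a_Z, a_W) = 1/12

Solving yields:
  a_Y = 235/354
  a_Z = 271/354
  a_W = 239/354

Starting state is W, so the absorption probability is a_W = 239/354.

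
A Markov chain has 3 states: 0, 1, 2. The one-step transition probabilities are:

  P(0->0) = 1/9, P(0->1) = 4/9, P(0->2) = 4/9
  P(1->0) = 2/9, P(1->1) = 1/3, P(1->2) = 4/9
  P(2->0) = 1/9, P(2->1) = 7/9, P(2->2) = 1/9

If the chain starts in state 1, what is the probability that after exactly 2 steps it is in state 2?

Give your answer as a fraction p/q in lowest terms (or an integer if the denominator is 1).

Answer: 8/27

Derivation:
Computing P^2 by repeated multiplication:
P^1 =
  0: [1/9, 4/9, 4/9]
  1: [2/9, 1/3, 4/9]
  2: [1/9, 7/9, 1/9]
P^2 =
  0: [13/81, 44/81, 8/27]
  1: [4/27, 5/9, 8/27]
  2: [16/81, 32/81, 11/27]

(P^2)[1 -> 2] = 8/27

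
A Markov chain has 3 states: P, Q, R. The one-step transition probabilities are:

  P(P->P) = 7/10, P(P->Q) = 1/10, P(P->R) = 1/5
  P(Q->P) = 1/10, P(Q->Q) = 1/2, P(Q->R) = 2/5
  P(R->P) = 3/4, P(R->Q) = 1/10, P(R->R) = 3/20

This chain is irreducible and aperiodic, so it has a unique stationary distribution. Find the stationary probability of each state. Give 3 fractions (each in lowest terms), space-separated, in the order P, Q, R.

The stationary distribution satisfies pi = pi * P, i.e.:
  pi_P = 7/10*pi_P + 1/10*pi_Q + 3/4*pi_R
  pi_Q = 1/10*pi_P + 1/2*pi_Q + 1/10*pi_R
  pi_R = 1/5*pi_P + 2/5*pi_Q + 3/20*pi_R
with normalization: pi_P + pi_Q + pi_R = 1.

Using the first 2 balance equations plus normalization, the linear system A*pi = b is:
  [-3/10, 1/10, 3/4] . pi = 0
  [1/10, -1/2, 1/10] . pi = 0
  [1, 1, 1] . pi = 1

Solving yields:
  pi_P = 11/18
  pi_Q = 1/6
  pi_R = 2/9

Verification (pi * P):
  11/18*7/10 + 1/6*1/10 + 2/9*3/4 = 11/18 = pi_P  (ok)
  11/18*1/10 + 1/6*1/2 + 2/9*1/10 = 1/6 = pi_Q  (ok)
  11/18*1/5 + 1/6*2/5 + 2/9*3/20 = 2/9 = pi_R  (ok)

Answer: 11/18 1/6 2/9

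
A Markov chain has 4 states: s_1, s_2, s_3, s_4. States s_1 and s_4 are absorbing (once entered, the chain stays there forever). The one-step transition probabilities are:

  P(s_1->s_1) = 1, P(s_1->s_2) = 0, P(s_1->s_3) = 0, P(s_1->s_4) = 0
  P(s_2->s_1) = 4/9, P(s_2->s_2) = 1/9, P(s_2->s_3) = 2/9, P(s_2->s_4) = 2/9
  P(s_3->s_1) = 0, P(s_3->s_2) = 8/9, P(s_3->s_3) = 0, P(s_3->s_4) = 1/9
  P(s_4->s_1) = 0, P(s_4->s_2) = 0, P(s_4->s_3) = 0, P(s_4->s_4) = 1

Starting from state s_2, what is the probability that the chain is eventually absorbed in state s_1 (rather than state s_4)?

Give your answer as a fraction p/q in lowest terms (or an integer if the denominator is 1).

Let a_i = P(absorbed in s_1 | start in state i).
Boundary conditions: a_s_1 = 1, a_s_4 = 0.
For each transient state i, a_i = sum_j P(i->j) * a_j:
  a_s_2 = 4/9*a_s_1 + 1/9*a_s_2 + 2/9*a_s_3 + 2/9*a_s_4
  a_s_3 = 0*a_s_1 + 8/9*a_s_2 + 0*a_s_3 + 1/9*a_s_4

Substituting a_s_1 = 1 and a_s_4 = 0, rearrange to (I - Q) a = r where r[i] = P(i -> s_1):
  [8/9, -2/9] . (a_s_2, a_s_3) = 4/9
  [-8/9, 1] . (a_s_2, a_s_3) = 0

Solving yields:
  a_s_2 = 9/14
  a_s_3 = 4/7

Starting state is s_2, so the absorption probability is a_s_2 = 9/14.

Answer: 9/14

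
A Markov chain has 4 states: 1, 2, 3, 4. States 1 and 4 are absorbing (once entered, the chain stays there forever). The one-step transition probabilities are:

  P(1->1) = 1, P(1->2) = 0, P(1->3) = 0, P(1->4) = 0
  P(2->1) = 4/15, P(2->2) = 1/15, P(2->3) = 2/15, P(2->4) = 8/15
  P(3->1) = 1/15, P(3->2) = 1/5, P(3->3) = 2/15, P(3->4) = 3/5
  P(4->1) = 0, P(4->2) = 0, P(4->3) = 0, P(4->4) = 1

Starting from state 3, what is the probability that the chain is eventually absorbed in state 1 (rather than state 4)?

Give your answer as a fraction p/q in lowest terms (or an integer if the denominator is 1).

Let a_i = P(absorbed in 1 | start in state i).
Boundary conditions: a_1 = 1, a_4 = 0.
For each transient state i, a_i = sum_j P(i->j) * a_j:
  a_2 = 4/15*a_1 + 1/15*a_2 + 2/15*a_3 + 8/15*a_4
  a_3 = 1/15*a_1 + 1/5*a_2 + 2/15*a_3 + 3/5*a_4

Substituting a_1 = 1 and a_4 = 0, rearrange to (I - Q) a = r where r[i] = P(i -> 1):
  [14/15, -2/15] . (a_2, a_3) = 4/15
  [-1/5, 13/15] . (a_2, a_3) = 1/15

Solving yields:
  a_2 = 27/88
  a_3 = 13/88

Starting state is 3, so the absorption probability is a_3 = 13/88.

Answer: 13/88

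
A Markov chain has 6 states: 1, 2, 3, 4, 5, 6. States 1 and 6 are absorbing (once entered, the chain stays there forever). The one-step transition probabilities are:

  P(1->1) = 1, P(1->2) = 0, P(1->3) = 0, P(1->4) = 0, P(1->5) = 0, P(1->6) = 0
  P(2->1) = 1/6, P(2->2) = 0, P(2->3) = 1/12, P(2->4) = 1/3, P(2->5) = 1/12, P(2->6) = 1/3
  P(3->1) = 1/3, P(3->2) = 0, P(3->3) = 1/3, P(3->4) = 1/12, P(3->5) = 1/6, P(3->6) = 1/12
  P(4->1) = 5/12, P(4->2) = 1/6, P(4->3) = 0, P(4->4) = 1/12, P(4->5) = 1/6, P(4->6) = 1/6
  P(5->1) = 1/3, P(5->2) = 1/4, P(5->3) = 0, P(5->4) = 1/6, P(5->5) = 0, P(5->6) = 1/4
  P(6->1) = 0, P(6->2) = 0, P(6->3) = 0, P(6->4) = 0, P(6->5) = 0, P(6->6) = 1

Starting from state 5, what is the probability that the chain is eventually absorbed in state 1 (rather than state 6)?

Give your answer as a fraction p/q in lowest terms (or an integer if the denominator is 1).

Let a_i = P(absorbed in 1 | start in state i).
Boundary conditions: a_1 = 1, a_6 = 0.
For each transient state i, a_i = sum_j P(i->j) * a_j:
  a_2 = 1/6*a_1 + 0*a_2 + 1/12*a_3 + 1/3*a_4 + 1/12*a_5 + 1/3*a_6
  a_3 = 1/3*a_1 + 0*a_2 + 1/3*a_3 + 1/12*a_4 + 1/6*a_5 + 1/12*a_6
  a_4 = 5/12*a_1 + 1/6*a_2 + 0*a_3 + 1/12*a_4 + 1/6*a_5 + 1/6*a_6
  a_5 = 1/3*a_1 + 1/4*a_2 + 0*a_3 + 1/6*a_4 + 0*a_5 + 1/4*a_6

Substituting a_1 = 1 and a_6 = 0, rearrange to (I - Q) a = r where r[i] = P(i -> 1):
  [1, -1/12, -1/3, -1/12] . (a_2, a_3, a_4, a_5) = 1/6
  [0, 2/3, -1/12, -1/6] . (a_2, a_3, a_4, a_5) = 1/3
  [-1/6, 0, 11/12, -1/6] . (a_2, a_3, a_4, a_5) = 5/12
  [-1/4, 0, -1/6, 1] . (a_2, a_3, a_4, a_5) = 1/3

Solving yields:
  a_2 = 334/683
  a_3 = 7885/10928
  a_4 = 3529/5464
  a_5 = 6155/10928

Starting state is 5, so the absorption probability is a_5 = 6155/10928.

Answer: 6155/10928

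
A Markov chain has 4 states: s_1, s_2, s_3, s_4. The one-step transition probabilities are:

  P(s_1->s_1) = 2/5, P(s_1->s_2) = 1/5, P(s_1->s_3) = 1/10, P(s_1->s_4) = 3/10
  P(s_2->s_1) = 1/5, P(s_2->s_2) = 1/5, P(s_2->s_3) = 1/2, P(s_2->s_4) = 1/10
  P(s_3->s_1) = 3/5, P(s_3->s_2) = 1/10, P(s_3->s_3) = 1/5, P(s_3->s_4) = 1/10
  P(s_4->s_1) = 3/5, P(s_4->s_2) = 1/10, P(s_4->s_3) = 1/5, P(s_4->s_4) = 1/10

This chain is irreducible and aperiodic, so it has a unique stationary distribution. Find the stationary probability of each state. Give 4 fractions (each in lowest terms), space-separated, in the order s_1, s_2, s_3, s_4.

The stationary distribution satisfies pi = pi * P, i.e.:
  pi_s_1 = 2/5*pi_s_1 + 1/5*pi_s_2 + 3/5*pi_s_3 + 3/5*pi_s_4
  pi_s_2 = 1/5*pi_s_1 + 1/5*pi_s_2 + 1/10*pi_s_3 + 1/10*pi_s_4
  pi_s_3 = 1/10*pi_s_1 + 1/2*pi_s_2 + 1/5*pi_s_3 + 1/5*pi_s_4
  pi_s_4 = 3/10*pi_s_1 + 1/10*pi_s_2 + 1/10*pi_s_3 + 1/10*pi_s_4
with normalization: pi_s_1 + pi_s_2 + pi_s_3 + pi_s_4 = 1.

Using the first 3 balance equations plus normalization, the linear system A*pi = b is:
  [-3/5, 1/5, 3/5, 3/5] . pi = 0
  [1/5, -4/5, 1/10, 1/10] . pi = 0
  [1/10, 1/2, -4/5, 1/5] . pi = 0
  [1, 1, 1, 1] . pi = 1

Solving yields:
  pi_s_1 = 25/56
  pi_s_2 = 9/56
  pi_s_3 = 57/280
  pi_s_4 = 53/280

Verification (pi * P):
  25/56*2/5 + 9/56*1/5 + 57/280*3/5 + 53/280*3/5 = 25/56 = pi_s_1  (ok)
  25/56*1/5 + 9/56*1/5 + 57/280*1/10 + 53/280*1/10 = 9/56 = pi_s_2  (ok)
  25/56*1/10 + 9/56*1/2 + 57/280*1/5 + 53/280*1/5 = 57/280 = pi_s_3  (ok)
  25/56*3/10 + 9/56*1/10 + 57/280*1/10 + 53/280*1/10 = 53/280 = pi_s_4  (ok)

Answer: 25/56 9/56 57/280 53/280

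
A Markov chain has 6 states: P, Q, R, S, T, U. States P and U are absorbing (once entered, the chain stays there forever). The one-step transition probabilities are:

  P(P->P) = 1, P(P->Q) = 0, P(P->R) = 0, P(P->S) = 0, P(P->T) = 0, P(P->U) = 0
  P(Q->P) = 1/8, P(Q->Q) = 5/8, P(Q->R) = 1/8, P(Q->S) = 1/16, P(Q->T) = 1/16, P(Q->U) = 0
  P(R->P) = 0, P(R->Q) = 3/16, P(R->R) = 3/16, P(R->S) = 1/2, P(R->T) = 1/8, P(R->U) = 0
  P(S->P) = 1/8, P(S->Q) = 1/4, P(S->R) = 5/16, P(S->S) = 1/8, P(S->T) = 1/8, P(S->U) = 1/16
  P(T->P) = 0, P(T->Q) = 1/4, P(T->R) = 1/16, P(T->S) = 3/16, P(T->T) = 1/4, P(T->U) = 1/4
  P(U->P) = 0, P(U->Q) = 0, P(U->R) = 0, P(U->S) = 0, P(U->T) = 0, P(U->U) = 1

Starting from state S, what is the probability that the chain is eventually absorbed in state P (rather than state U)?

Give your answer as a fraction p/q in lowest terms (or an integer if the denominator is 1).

Let a_i = P(absorbed in P | start in state i).
Boundary conditions: a_P = 1, a_U = 0.
For each transient state i, a_i = sum_j P(i->j) * a_j:
  a_Q = 1/8*a_P + 5/8*a_Q + 1/8*a_R + 1/16*a_S + 1/16*a_T + 0*a_U
  a_R = 0*a_P + 3/16*a_Q + 3/16*a_R + 1/2*a_S + 1/8*a_T + 0*a_U
  a_S = 1/8*a_P + 1/4*a_Q + 5/16*a_R + 1/8*a_S + 1/8*a_T + 1/16*a_U
  a_T = 0*a_P + 1/4*a_Q + 1/16*a_R + 3/16*a_S + 1/4*a_T + 1/4*a_U

Substituting a_P = 1 and a_U = 0, rearrange to (I - Q) a = r where r[i] = P(i -> P):
  [3/8, -1/8, -1/16, -1/16] . (a_Q, a_R, a_S, a_T) = 1/8
  [-3/16, 13/16, -1/2, -1/8] . (a_Q, a_R, a_S, a_T) = 0
  [-1/4, -5/16, 7/8, -1/8] . (a_Q, a_R, a_S, a_T) = 1/8
  [-1/4, -1/16, -3/16, 3/4] . (a_Q, a_R, a_S, a_T) = 0

Solving yields:
  a_Q = 3914/5383
  a_R = 3406/5383
  a_S = 3454/5383
  a_T = 2452/5383

Starting state is S, so the absorption probability is a_S = 3454/5383.

Answer: 3454/5383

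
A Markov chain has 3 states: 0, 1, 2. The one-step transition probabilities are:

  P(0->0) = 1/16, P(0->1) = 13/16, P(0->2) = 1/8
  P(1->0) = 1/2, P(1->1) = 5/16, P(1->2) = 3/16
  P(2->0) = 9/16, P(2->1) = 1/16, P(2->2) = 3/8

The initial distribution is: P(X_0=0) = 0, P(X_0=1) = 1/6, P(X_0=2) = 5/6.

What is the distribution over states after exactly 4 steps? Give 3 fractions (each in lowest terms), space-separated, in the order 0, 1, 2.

Answer: 16813/49152 11191/24576 3319/16384

Derivation:
Propagating the distribution step by step (d_{t+1} = d_t * P):
d_0 = (0=0, 1=1/6, 2=5/6)
  d_1[0] = 0*1/16 + 1/6*1/2 + 5/6*9/16 = 53/96
  d_1[1] = 0*13/16 + 1/6*5/16 + 5/6*1/16 = 5/48
  d_1[2] = 0*1/8 + 1/6*3/16 + 5/6*3/8 = 11/32
d_1 = (0=53/96, 1=5/48, 2=11/32)
  d_2[0] = 53/96*1/16 + 5/48*1/2 + 11/32*9/16 = 215/768
  d_2[1] = 53/96*13/16 + 5/48*5/16 + 11/32*1/16 = 193/384
  d_2[2] = 53/96*1/8 + 5/48*3/16 + 11/32*3/8 = 167/768
d_2 = (0=215/768, 1=193/384, 2=167/768)
  d_3[0] = 215/768*1/16 + 193/384*1/2 + 167/768*9/16 = 801/2048
  d_3[1] = 215/768*13/16 + 193/384*5/16 + 167/768*1/16 = 1223/3072
  d_3[2] = 215/768*1/8 + 193/384*3/16 + 167/768*3/8 = 1295/6144
d_3 = (0=801/2048, 1=1223/3072, 2=1295/6144)
  d_4[0] = 801/2048*1/16 + 1223/3072*1/2 + 1295/6144*9/16 = 16813/49152
  d_4[1] = 801/2048*13/16 + 1223/3072*5/16 + 1295/6144*1/16 = 11191/24576
  d_4[2] = 801/2048*1/8 + 1223/3072*3/16 + 1295/6144*3/8 = 3319/16384
d_4 = (0=16813/49152, 1=11191/24576, 2=3319/16384)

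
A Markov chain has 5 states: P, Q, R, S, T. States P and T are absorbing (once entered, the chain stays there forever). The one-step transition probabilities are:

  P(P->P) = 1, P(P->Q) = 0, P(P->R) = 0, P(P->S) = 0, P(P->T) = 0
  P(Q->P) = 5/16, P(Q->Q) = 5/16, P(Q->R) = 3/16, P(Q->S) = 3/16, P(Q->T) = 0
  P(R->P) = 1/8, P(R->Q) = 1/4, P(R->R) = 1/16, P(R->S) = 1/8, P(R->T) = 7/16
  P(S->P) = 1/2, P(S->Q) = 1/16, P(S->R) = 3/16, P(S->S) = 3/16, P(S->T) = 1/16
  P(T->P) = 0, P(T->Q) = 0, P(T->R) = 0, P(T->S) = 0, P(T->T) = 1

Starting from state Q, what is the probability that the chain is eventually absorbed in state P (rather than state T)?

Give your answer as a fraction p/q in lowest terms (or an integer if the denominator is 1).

Let a_i = P(absorbed in P | start in state i).
Boundary conditions: a_P = 1, a_T = 0.
For each transient state i, a_i = sum_j P(i->j) * a_j:
  a_Q = 5/16*a_P + 5/16*a_Q + 3/16*a_R + 3/16*a_S + 0*a_T
  a_R = 1/8*a_P + 1/4*a_Q + 1/16*a_R + 1/8*a_S + 7/16*a_T
  a_S = 1/2*a_P + 1/16*a_Q + 3/16*a_R + 3/16*a_S + 1/16*a_T

Substituting a_P = 1 and a_T = 0, rearrange to (I - Q) a = r where r[i] = P(i -> P):
  [11/16, -3/16, -3/16] . (a_Q, a_R, a_S) = 5/16
  [-1/4, 15/16, -1/8] . (a_Q, a_R, a_S) = 1/8
  [-1/16, -3/16, 13/16] . (a_Q, a_R, a_S) = 1/2

Solving yields:
  a_Q = 161/204
  a_R = 137/306
  a_S = 53/68

Starting state is Q, so the absorption probability is a_Q = 161/204.

Answer: 161/204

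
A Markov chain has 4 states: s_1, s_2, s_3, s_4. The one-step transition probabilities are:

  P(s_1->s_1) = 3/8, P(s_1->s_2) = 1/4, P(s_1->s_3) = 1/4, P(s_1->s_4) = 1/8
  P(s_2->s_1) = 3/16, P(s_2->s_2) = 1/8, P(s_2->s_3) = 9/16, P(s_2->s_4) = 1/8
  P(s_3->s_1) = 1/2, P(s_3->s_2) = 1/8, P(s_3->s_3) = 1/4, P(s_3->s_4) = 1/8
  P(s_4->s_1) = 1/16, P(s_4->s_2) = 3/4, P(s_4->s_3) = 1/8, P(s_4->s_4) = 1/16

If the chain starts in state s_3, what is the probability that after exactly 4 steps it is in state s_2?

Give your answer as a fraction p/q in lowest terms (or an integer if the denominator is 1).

Computing P^4 by repeated multiplication:
P^1 =
  s_1: [3/8, 1/4, 1/4, 1/8]
  s_2: [3/16, 1/8, 9/16, 1/8]
  s_3: [1/2, 1/8, 1/4, 1/8]
  s_4: [1/16, 3/4, 1/8, 1/16]
P^2 =
  s_1: [41/128, 1/4, 5/16, 15/128]
  s_2: [49/128, 29/128, 35/128, 15/128]
  s_3: [11/32, 17/64, 35/128, 15/128]
  s_4: [59/256, 11/64, 61/128, 31/256]
P^3 =
  s_1: [677/2048, 61/256, 321/1024, 241/2048]
  s_2: [169/512, 63/256, 627/2048, 241/2048]
  s_3: [661/2048, 247/1024, 163/512, 241/2048]
  s_4: [1493/4096, 235/1024, 591/2048, 481/4096]
P^4 =
  s_1: [10903/32768, 1965/8192, 5075/16384, 3855/32768]
  s_2: [10825/32768, 3929/16384, 5115/16384, 3855/32768]
  s_3: [10905/32768, 1957/8192, 2545/8192, 3855/32768]
  s_4: [21715/65536, 3997/16384, 10061/32768, 7711/65536]

(P^4)[s_3 -> s_2] = 1957/8192

Answer: 1957/8192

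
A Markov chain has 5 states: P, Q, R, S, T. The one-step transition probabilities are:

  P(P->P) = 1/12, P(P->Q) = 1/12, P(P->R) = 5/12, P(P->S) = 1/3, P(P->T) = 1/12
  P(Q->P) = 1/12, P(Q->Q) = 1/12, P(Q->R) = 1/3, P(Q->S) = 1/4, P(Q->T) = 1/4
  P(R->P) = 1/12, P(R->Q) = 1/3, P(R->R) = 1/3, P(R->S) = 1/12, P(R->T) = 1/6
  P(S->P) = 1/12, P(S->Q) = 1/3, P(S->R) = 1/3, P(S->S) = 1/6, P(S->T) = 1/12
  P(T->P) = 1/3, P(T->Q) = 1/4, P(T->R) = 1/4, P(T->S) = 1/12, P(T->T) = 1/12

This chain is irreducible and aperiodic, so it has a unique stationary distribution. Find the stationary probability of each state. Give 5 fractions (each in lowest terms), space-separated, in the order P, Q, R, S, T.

Answer: 1069/8853 6176/26559 8789/26559 4412/26559 1325/8853

Derivation:
The stationary distribution satisfies pi = pi * P, i.e.:
  pi_P = 1/12*pi_P + 1/12*pi_Q + 1/12*pi_R + 1/12*pi_S + 1/3*pi_T
  pi_Q = 1/12*pi_P + 1/12*pi_Q + 1/3*pi_R + 1/3*pi_S + 1/4*pi_T
  pi_R = 5/12*pi_P + 1/3*pi_Q + 1/3*pi_R + 1/3*pi_S + 1/4*pi_T
  pi_S = 1/3*pi_P + 1/4*pi_Q + 1/12*pi_R + 1/6*pi_S + 1/12*pi_T
  pi_T = 1/12*pi_P + 1/4*pi_Q + 1/6*pi_R + 1/12*pi_S + 1/12*pi_T
with normalization: pi_P + pi_Q + pi_R + pi_S + pi_T = 1.

Using the first 4 balance equations plus normalization, the linear system A*pi = b is:
  [-11/12, 1/12, 1/12, 1/12, 1/3] . pi = 0
  [1/12, -11/12, 1/3, 1/3, 1/4] . pi = 0
  [5/12, 1/3, -2/3, 1/3, 1/4] . pi = 0
  [1/3, 1/4, 1/12, -5/6, 1/12] . pi = 0
  [1, 1, 1, 1, 1] . pi = 1

Solving yields:
  pi_P = 1069/8853
  pi_Q = 6176/26559
  pi_R = 8789/26559
  pi_S = 4412/26559
  pi_T = 1325/8853

Verification (pi * P):
  1069/8853*1/12 + 6176/26559*1/12 + 8789/26559*1/12 + 4412/26559*1/12 + 1325/8853*1/3 = 1069/8853 = pi_P  (ok)
  1069/8853*1/12 + 6176/26559*1/12 + 8789/26559*1/3 + 4412/26559*1/3 + 1325/8853*1/4 = 6176/26559 = pi_Q  (ok)
  1069/8853*5/12 + 6176/26559*1/3 + 8789/26559*1/3 + 4412/26559*1/3 + 1325/8853*1/4 = 8789/26559 = pi_R  (ok)
  1069/8853*1/3 + 6176/26559*1/4 + 8789/26559*1/12 + 4412/26559*1/6 + 1325/8853*1/12 = 4412/26559 = pi_S  (ok)
  1069/8853*1/12 + 6176/26559*1/4 + 8789/26559*1/6 + 4412/26559*1/12 + 1325/8853*1/12 = 1325/8853 = pi_T  (ok)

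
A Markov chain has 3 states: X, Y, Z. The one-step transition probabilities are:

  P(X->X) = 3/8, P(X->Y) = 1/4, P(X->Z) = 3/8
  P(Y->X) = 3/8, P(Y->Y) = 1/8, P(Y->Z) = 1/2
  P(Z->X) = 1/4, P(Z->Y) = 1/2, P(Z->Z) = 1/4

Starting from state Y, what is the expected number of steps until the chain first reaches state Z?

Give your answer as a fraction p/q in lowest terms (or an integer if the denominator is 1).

Let h_i = expected steps to first reach Z from state i.
Boundary: h_Z = 0.
First-step equations for the other states:
  h_X = 1 + 3/8*h_X + 1/4*h_Y + 3/8*h_Z
  h_Y = 1 + 3/8*h_X + 1/8*h_Y + 1/2*h_Z

Substituting h_Z = 0 and rearranging gives the linear system (I - Q) h = 1:
  [5/8, -1/4] . (h_X, h_Y) = 1
  [-3/8, 7/8] . (h_X, h_Y) = 1

Solving yields:
  h_X = 72/29
  h_Y = 64/29

Starting state is Y, so the expected hitting time is h_Y = 64/29.

Answer: 64/29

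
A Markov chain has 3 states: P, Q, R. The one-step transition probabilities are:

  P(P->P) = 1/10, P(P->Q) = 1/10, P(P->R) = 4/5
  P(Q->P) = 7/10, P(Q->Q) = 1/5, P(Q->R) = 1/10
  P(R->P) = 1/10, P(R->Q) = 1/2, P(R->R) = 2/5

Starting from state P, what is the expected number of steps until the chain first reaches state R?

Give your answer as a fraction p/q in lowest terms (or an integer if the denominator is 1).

Answer: 18/13

Derivation:
Let h_i = expected steps to first reach R from state i.
Boundary: h_R = 0.
First-step equations for the other states:
  h_P = 1 + 1/10*h_P + 1/10*h_Q + 4/5*h_R
  h_Q = 1 + 7/10*h_P + 1/5*h_Q + 1/10*h_R

Substituting h_R = 0 and rearranging gives the linear system (I - Q) h = 1:
  [9/10, -1/10] . (h_P, h_Q) = 1
  [-7/10, 4/5] . (h_P, h_Q) = 1

Solving yields:
  h_P = 18/13
  h_Q = 32/13

Starting state is P, so the expected hitting time is h_P = 18/13.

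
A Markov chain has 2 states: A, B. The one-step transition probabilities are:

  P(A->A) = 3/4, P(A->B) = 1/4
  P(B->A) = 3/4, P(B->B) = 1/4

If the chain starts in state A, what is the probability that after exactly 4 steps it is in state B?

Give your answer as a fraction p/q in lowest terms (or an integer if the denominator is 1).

Answer: 1/4

Derivation:
Computing P^4 by repeated multiplication:
P^1 =
  A: [3/4, 1/4]
  B: [3/4, 1/4]
P^2 =
  A: [3/4, 1/4]
  B: [3/4, 1/4]
P^3 =
  A: [3/4, 1/4]
  B: [3/4, 1/4]
P^4 =
  A: [3/4, 1/4]
  B: [3/4, 1/4]

(P^4)[A -> B] = 1/4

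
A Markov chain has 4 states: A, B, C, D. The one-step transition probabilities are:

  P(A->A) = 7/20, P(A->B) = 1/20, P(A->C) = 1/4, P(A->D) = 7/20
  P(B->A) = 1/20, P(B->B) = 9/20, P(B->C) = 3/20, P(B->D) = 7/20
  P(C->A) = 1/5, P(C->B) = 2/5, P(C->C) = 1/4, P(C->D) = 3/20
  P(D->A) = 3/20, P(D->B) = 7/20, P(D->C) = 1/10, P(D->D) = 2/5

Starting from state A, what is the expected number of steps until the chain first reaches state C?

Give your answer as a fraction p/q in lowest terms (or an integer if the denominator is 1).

Let h_i = expected steps to first reach C from state i.
Boundary: h_C = 0.
First-step equations for the other states:
  h_A = 1 + 7/20*h_A + 1/20*h_B + 1/4*h_C + 7/20*h_D
  h_B = 1 + 1/20*h_A + 9/20*h_B + 3/20*h_C + 7/20*h_D
  h_D = 1 + 3/20*h_A + 7/20*h_B + 1/10*h_C + 2/5*h_D

Substituting h_C = 0 and rearranging gives the linear system (I - Q) h = 1:
  [13/20, -1/20, -7/20] . (h_A, h_B, h_D) = 1
  [-1/20, 11/20, -7/20] . (h_A, h_B, h_D) = 1
  [-3/20, -7/20, 3/5] . (h_A, h_B, h_D) = 1

Solving yields:
  h_A = 2280/383
  h_B = 2660/383
  h_D = 2760/383

Starting state is A, so the expected hitting time is h_A = 2280/383.

Answer: 2280/383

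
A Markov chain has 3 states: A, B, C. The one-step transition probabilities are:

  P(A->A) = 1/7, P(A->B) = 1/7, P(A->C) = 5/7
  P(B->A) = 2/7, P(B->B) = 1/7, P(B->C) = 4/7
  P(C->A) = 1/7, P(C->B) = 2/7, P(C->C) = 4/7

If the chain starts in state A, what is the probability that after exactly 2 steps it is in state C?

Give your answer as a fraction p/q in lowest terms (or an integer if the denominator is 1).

Answer: 29/49

Derivation:
Computing P^2 by repeated multiplication:
P^1 =
  A: [1/7, 1/7, 5/7]
  B: [2/7, 1/7, 4/7]
  C: [1/7, 2/7, 4/7]
P^2 =
  A: [8/49, 12/49, 29/49]
  B: [8/49, 11/49, 30/49]
  C: [9/49, 11/49, 29/49]

(P^2)[A -> C] = 29/49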